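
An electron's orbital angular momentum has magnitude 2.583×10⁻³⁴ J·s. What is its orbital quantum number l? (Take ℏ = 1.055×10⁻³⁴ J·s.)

In units of ℏ, |L| ≈ 2.448.
l(l+1) ≈ 2.448² ≈ 5.99, so l = 2.

l = 2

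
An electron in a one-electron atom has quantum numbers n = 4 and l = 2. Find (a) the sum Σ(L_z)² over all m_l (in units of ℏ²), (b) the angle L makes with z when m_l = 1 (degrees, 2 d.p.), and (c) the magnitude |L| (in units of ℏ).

Σ(L_z)² = 10 ℏ²; θ(m_l=1) ≈ 65.91°; |L| = √6 ℏ ≈ 2.449ℏ

Σ m_l² = 10, so Σ(L_z)² = 10 ℏ².
For m_l = 1: cos θ = 1/√6, θ ≈ 65.91°.
|L| = ℏ√(2·3) = √6 ℏ ≈ 2.449ℏ.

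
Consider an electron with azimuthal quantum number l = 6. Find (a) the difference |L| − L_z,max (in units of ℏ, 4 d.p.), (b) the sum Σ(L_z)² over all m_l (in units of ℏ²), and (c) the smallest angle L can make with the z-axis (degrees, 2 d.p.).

|L| − L_z,max = (√42 − 6)ℏ ≈ 0.4807ℏ.
Σ m_l² = 182, so Σ(L_z)² = 182 ℏ².
cos θ_min = 6/√42, so θ_min ≈ 22.21°.

|L|−L_z,max ≈ 0.4807ℏ; Σ(L_z)² = 182 ℏ²; θ_min ≈ 22.21°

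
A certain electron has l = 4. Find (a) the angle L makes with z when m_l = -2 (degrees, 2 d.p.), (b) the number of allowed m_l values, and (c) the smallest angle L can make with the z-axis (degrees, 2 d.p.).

For m_l = -2: cos θ = -2/√20, θ ≈ 116.57°.
There are 2l+1 = 9 values of m_l.
cos θ_min = 4/√20, so θ_min ≈ 26.57°.

θ(m_l=-2) ≈ 116.57°; 9 values; θ_min ≈ 26.57°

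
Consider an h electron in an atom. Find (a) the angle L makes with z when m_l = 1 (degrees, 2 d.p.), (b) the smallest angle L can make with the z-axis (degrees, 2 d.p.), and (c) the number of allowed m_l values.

θ(m_l=1) ≈ 79.48°; θ_min ≈ 24.09°; 11 values

For an h orbital, l = 5.
For m_l = 1: cos θ = 1/√30, θ ≈ 79.48°.
cos θ_min = 5/√30, so θ_min ≈ 24.09°.
There are 2l+1 = 11 values of m_l.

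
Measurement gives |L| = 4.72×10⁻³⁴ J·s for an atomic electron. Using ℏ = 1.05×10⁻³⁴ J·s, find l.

l = 4

In units of ℏ, |L| ≈ 4.495.
(|L|/ℏ)² = l(l+1) ≈ 20.21 ⇒ l = 4.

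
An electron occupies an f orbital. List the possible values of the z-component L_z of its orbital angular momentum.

L_z ∈ {−3ℏ, −2ℏ, −ℏ, 0, ℏ, 2ℏ, 3ℏ}

For an f orbital, l = 3.
L_z = m_l ℏ with m_l ranging from −l to +l in integer steps.
For l = 3: m_l ∈ {-3, -2, -1, 0, 1, 2, 3}.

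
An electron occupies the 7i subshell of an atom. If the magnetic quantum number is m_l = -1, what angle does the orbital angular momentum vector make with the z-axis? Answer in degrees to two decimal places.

θ ≈ 98.88°

The 7i subshell has l = 6.
|L| = ℏ√(l(l+1)) = √42 ℏ.
L_z = m_l ℏ = −1ℏ.
cos θ = L_z/|L| = -1/√42, so θ ≈ 98.88°.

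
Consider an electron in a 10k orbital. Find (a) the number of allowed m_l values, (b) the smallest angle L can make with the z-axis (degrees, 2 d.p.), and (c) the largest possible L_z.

15 values; θ_min ≈ 20.70°; L_z,max = 7ℏ

10k means n = 10, l = 7.
There are 2l+1 = 15 values of m_l.
cos θ_min = 7/√56, so θ_min ≈ 20.70°.
L_z,max = lℏ = 7ℏ.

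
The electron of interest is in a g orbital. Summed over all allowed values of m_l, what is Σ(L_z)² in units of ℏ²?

The letter g corresponds to l = 4.
m_l ∈ {-4, -3, -2, -1, 0, 1, 2, 3, 4}.
Σ m_l² = 2·(1 + 4 + 9 + 16) = 60.

Σ(L_z)² = 60 ℏ²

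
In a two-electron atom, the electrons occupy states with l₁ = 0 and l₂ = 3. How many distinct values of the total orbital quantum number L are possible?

The total orbital quantum number L ranges from |l₁ − l₂| to l₁ + l₂ in integer steps.
Allowed values: L = 3.
That is 1 value.

1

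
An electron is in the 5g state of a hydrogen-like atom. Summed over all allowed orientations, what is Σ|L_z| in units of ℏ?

For 5g, l = 4.
m_l ∈ {-4, -3, -2, -1, 0, 1, 2, 3, 4}.
Σ|m_l| = 2·4(4+1)/2 = 20.

Σ|L_z| = 20 ℏ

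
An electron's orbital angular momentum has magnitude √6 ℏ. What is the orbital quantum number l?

Since |L|² = l(l+1)ℏ², l(l+1) = 6.
l² + l − 6 = 0 ⇒ l = 2.

l = 2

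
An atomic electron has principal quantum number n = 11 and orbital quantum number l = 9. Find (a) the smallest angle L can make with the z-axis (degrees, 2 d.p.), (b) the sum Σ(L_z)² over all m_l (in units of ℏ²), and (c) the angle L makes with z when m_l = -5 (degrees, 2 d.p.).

θ_min ≈ 18.43°; Σ(L_z)² = 570 ℏ²; θ(m_l=-5) ≈ 121.81°

cos θ_min = 9/√90, so θ_min ≈ 18.43°.
Σ m_l² = 570, so Σ(L_z)² = 570 ℏ².
For m_l = -5: cos θ = -5/√90, θ ≈ 121.81°.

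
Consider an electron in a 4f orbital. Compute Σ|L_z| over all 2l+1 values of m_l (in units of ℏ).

Σ|L_z| = 12 ℏ

The 4f subshell has l = 3.
m_l ∈ {-3, -2, -1, 0, 1, 2, 3}.
Σ|m_l| = l(l+1) = 12.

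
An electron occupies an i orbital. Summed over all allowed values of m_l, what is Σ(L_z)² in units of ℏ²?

Σ(L_z)² = 182 ℏ²

For an i orbital, l = 6.
m_l runs from −6 to 6, i.e. {-6, -5, -4, -3, -2, -1, 0, 1, 2, 3, 4, 5, 6}.
Σ m_l² = l(l+1)(2l+1)/3 = 6·7·13/3 = 182.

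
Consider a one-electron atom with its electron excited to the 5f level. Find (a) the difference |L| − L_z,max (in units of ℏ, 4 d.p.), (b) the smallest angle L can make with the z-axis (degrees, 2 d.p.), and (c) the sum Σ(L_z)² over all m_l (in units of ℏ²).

The 5f level has l = 3.
|L| − L_z,max = (2√3 − 3)ℏ ≈ 0.4641ℏ.
cos θ_min = 3/√12, so θ_min ≈ 30.00°.
Σ m_l² = 28, so Σ(L_z)² = 28 ℏ².

|L|−L_z,max ≈ 0.4641ℏ; θ_min ≈ 30.00°; Σ(L_z)² = 28 ℏ²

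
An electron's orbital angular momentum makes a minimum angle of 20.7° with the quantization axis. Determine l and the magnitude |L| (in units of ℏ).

At minimum angle, m_l = l, so cos θ = l/√(l(l+1)); cos²θ = l/(l+1) = 0.8751.
Thus l = 0.8751/(1 − 0.8751) ≈ 7.
Then |L| = ℏ√(7·8) = 2√14 ℏ.

l = 7, |L| = 2√14 ℏ ≈ 7.483ℏ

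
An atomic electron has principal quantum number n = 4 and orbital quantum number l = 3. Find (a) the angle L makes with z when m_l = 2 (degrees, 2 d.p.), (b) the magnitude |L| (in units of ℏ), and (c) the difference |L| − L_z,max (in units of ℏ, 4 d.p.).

θ(m_l=2) ≈ 54.74°; |L| = 2√3 ℏ ≈ 3.464ℏ; |L|−L_z,max ≈ 0.4641ℏ

For m_l = 2: cos θ = 2/√12, θ ≈ 54.74°.
|L| = ℏ√(3·4) = 2√3 ℏ ≈ 3.464ℏ.
|L| − L_z,max = (2√3 − 3)ℏ ≈ 0.4641ℏ.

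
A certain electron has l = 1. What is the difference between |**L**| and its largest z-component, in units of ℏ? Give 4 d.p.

|L| = √2 ℏ ≈ 1.4142ℏ, while L_z,max = lℏ = 1ℏ.
The difference is (√2 − 1)ℏ ≈ 0.4142ℏ.

|L| − L_z,max ≈ 0.4142ℏ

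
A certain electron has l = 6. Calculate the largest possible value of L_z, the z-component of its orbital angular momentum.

L_z = m_l ℏ with m_l ∈ {−6, …, 6}; the maximum is m_l = 6.

L_z,max = 6ℏ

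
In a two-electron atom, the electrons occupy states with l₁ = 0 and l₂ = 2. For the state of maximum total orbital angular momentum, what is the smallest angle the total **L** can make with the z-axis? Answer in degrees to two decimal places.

L runs from |0 − 2| = 2 to 0 + 2 = 2.
L ∈ {2}.
The maximum is L = 2, with |L_tot| = ℏ√(2·3) = √6 ℏ.
The minimum angle with z is arccos(2/√6) ≈ 35.26°.

θ_min ≈ 35.26°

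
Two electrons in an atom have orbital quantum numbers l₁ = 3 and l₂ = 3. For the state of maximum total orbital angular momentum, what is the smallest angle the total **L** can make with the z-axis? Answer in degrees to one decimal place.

Angular momentum addition gives L = |l₁ − l₂|, …, l₁ + l₂.
Allowed values: L = 0, 1, 2, 3, 4, 5, 6.
The maximum is L = 6, with |L_tot| = ℏ√(6·7) = √42 ℏ.
The minimum angle with z is arccos(6/√42) ≈ 22.2°.

θ_min ≈ 22.2°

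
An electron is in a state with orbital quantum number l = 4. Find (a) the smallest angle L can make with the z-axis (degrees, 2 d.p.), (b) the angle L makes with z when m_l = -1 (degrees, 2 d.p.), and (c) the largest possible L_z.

cos θ_min = 4/√20, so θ_min ≈ 26.57°.
For m_l = -1: cos θ = -1/√20, θ ≈ 102.92°.
L_z,max = lℏ = 4ℏ.

θ_min ≈ 26.57°; θ(m_l=-1) ≈ 102.92°; L_z,max = 4ℏ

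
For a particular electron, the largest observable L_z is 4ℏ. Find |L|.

|L| = 2√5 ℏ ≈ 4.472ℏ

L_z,max = lℏ, so l = 4.
|L| = √(l(l+1)) ℏ = 2√5 ℏ.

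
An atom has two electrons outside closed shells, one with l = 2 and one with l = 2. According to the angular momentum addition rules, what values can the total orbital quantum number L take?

The total orbital quantum number L ranges from |l₁ − l₂| to l₁ + l₂ in integer steps.
Allowed values: L = 0, 1, 2, 3, 4.

L = 0, 1, 2, 3, 4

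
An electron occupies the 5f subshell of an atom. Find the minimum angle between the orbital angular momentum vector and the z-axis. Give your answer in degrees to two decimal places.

θ_min ≈ 30.00°

For 5f, l = 3.
|L| = ℏ√(l(l+1)) = 2√3 ℏ.
The smallest angle corresponds to the largest L_z, i.e. m_l = l = 3, giving L_z = 3ℏ.
cos θ_min = 3/√12, so θ_min ≈ 30.00°.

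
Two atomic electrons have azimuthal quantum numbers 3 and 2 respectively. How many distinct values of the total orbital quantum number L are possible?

The total orbital quantum number L ranges from |l₁ − l₂| to l₁ + l₂ in integer steps.
Allowed values: L = 1, 2, 3, 4, 5.
That is 5 values.

5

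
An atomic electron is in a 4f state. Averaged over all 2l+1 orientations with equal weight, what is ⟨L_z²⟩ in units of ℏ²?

The 4f subshell has l = 3.
m_l ∈ {-3, -2, -1, 0, 1, 2, 3}.
Average of L_z² over 7 states: 28/7 ℏ² = 4 ℏ².

⟨L_z²⟩ = 4 ℏ²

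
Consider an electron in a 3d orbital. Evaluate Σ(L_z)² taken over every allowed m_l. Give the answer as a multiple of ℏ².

The 3d subshell has l = 2.
m_l runs from −2 to 2, i.e. {-2, -1, 0, 1, 2}.
Σ m_l² = 2·(1 + 4) = 10.

Σ(L_z)² = 10 ℏ²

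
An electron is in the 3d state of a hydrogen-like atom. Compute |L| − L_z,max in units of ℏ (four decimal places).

3d means n = 3, l = 2.
|L| = √6 ℏ ≈ 2.4495ℏ, while L_z,max = lℏ = 2ℏ.
The difference is (√6 − 2)ℏ ≈ 0.4495ℏ.

|L| − L_z,max ≈ 0.4495ℏ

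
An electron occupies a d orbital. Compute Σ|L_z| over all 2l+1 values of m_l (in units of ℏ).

The letter d corresponds to l = 2.
m_l ∈ {-2, -1, 0, 1, 2}.
Σ|m_l| = l(l+1) = 6.

Σ|L_z| = 6 ℏ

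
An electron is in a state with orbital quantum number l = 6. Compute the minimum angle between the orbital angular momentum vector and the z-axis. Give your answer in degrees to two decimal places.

θ_min ≈ 22.21°

|L| = √(l(l+1)) ℏ = √42 ℏ.
The smallest angle corresponds to the largest L_z, i.e. m_l = l = 6, giving L_z = 6ℏ.
cos θ_min = 6/√42, so θ_min ≈ 22.21°.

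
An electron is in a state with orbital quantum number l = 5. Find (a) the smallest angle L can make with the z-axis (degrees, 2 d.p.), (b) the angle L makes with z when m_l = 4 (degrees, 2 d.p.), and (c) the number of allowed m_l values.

θ_min ≈ 24.09°; θ(m_l=4) ≈ 43.09°; 11 values

cos θ_min = 5/√30, so θ_min ≈ 24.09°.
For m_l = 4: cos θ = 4/√30, θ ≈ 43.09°.
There are 2l+1 = 11 values of m_l.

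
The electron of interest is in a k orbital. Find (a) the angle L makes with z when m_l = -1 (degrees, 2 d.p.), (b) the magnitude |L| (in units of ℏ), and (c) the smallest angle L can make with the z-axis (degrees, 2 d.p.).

A k state has l = 7.
For m_l = -1: cos θ = -1/√56, θ ≈ 97.68°.
|L| = ℏ√(7·8) = 2√14 ℏ ≈ 7.483ℏ.
cos θ_min = 7/√56, so θ_min ≈ 20.70°.

θ(m_l=-1) ≈ 97.68°; |L| = 2√14 ℏ ≈ 7.483ℏ; θ_min ≈ 20.70°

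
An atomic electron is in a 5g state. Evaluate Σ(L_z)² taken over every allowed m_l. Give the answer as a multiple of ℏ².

The 5g subshell has l = 4.
m_l runs from −4 to 4, i.e. {-4, -3, -2, -1, 0, 1, 2, 3, 4}.
Summing m² from −4 to 4: Σ m_l² = 60.

Σ(L_z)² = 60 ℏ²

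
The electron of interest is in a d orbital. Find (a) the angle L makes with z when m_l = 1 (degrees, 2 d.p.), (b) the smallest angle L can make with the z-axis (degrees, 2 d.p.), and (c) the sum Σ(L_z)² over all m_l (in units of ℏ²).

θ(m_l=1) ≈ 65.91°; θ_min ≈ 35.26°; Σ(L_z)² = 10 ℏ²

The letter d corresponds to l = 2.
For m_l = 1: cos θ = 1/√6, θ ≈ 65.91°.
cos θ_min = 2/√6, so θ_min ≈ 35.26°.
Σ m_l² = 10, so Σ(L_z)² = 10 ℏ².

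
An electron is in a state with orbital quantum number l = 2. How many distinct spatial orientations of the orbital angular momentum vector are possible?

5

The number of m_l values is 2l + 1 = 2·2 + 1 = 5.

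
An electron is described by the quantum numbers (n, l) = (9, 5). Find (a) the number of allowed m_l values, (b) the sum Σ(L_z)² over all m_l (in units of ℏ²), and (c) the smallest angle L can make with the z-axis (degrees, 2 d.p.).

11 values; Σ(L_z)² = 110 ℏ²; θ_min ≈ 24.09°

There are 2l+1 = 11 values of m_l.
Σ m_l² = 110, so Σ(L_z)² = 110 ℏ².
cos θ_min = 5/√30, so θ_min ≈ 24.09°.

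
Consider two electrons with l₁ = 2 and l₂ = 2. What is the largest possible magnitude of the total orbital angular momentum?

|L_tot|_max = 2√5 ℏ ≈ 4.472ℏ

By the triangle rule, |l₁ − l₂| ≤ L ≤ l₁ + l₂.
So L can be 0, 1, 2, 3, 4.
The largest magnitude corresponds to L = 4: |L_tot| = ℏ√(4·5) = 2√5 ℏ.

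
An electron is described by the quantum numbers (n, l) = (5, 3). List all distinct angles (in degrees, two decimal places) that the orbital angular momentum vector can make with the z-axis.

θ ∈ {30.00°, 54.74°, 73.22°, 90.00°, 106.78°, 125.26°, 150.00°}

|L|² = l(l+1)ℏ² = 12ℏ², so |L| = 2√3 ℏ.
cos θ = m_l/√12 for each m_l ∈ {-3, -2, -1, 0, 1, 2, 3}.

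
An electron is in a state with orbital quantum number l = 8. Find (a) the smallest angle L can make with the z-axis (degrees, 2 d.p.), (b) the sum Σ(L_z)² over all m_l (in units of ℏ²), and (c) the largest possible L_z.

cos θ_min = 8/√72, so θ_min ≈ 19.47°.
Σ m_l² = 408, so Σ(L_z)² = 408 ℏ².
L_z,max = lℏ = 8ℏ.

θ_min ≈ 19.47°; Σ(L_z)² = 408 ℏ²; L_z,max = 8ℏ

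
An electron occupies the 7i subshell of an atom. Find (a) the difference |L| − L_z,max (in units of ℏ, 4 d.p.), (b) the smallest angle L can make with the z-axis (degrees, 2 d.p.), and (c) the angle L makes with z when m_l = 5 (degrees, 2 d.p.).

|L|−L_z,max ≈ 0.4807ℏ; θ_min ≈ 22.21°; θ(m_l=5) ≈ 39.51°

7i means n = 7, l = 6.
|L| − L_z,max = (√42 − 6)ℏ ≈ 0.4807ℏ.
cos θ_min = 6/√42, so θ_min ≈ 22.21°.
For m_l = 5: cos θ = 5/√42, θ ≈ 39.51°.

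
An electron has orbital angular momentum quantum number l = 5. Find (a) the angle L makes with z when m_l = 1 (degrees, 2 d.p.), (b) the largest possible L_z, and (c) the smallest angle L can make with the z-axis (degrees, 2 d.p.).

θ(m_l=1) ≈ 79.48°; L_z,max = 5ℏ; θ_min ≈ 24.09°

For m_l = 1: cos θ = 1/√30, θ ≈ 79.48°.
L_z,max = lℏ = 5ℏ.
cos θ_min = 5/√30, so θ_min ≈ 24.09°.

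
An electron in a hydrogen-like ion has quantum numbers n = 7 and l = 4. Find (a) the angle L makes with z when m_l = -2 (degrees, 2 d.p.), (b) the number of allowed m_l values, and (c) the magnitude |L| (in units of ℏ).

For m_l = -2: cos θ = -2/√20, θ ≈ 116.57°.
There are 2l+1 = 9 values of m_l.
|L| = ℏ√(4·5) = 2√5 ℏ ≈ 4.472ℏ.

θ(m_l=-2) ≈ 116.57°; 9 values; |L| = 2√5 ℏ ≈ 4.472ℏ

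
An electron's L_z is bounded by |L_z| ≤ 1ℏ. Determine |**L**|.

|L| = √2 ℏ ≈ 1.414ℏ

Since max m_l = l, l = 1.
|L| = √(l(l+1)) ℏ = √2 ℏ.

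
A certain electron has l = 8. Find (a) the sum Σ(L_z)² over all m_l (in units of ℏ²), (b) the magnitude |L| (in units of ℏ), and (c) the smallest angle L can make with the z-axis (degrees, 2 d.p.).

Σ(L_z)² = 408 ℏ²; |L| = 6√2 ℏ ≈ 8.485ℏ; θ_min ≈ 19.47°

Σ m_l² = 408, so Σ(L_z)² = 408 ℏ².
|L| = ℏ√(8·9) = 6√2 ℏ ≈ 8.485ℏ.
cos θ_min = 8/√72, so θ_min ≈ 19.47°.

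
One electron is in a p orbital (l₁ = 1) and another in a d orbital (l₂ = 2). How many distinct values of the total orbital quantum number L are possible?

3

Angular momentum addition gives L = |l₁ − l₂|, …, l₁ + l₂.
Allowed values: L = 1, 2, 3.
That is 3 values.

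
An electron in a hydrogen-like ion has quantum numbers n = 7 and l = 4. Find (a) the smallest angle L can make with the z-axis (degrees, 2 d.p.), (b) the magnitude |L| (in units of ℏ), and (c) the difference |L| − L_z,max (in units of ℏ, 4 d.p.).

θ_min ≈ 26.57°; |L| = 2√5 ℏ ≈ 4.472ℏ; |L|−L_z,max ≈ 0.4721ℏ

cos θ_min = 4/√20, so θ_min ≈ 26.57°.
|L| = ℏ√(4·5) = 2√5 ℏ ≈ 4.472ℏ.
|L| − L_z,max = (2√5 − 4)ℏ ≈ 0.4721ℏ.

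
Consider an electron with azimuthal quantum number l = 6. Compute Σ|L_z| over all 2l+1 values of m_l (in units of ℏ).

Σ|L_z| = 42 ℏ

m_l ∈ {-6, -5, -4, -3, -2, -1, 0, 1, 2, 3, 4, 5, 6}.
Σ|m_l| = 2(1+2+…+6) = 42.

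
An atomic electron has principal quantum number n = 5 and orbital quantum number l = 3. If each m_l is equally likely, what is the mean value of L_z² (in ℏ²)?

The allowed m_l values are -3, -2, -1, 0, 1, 2, 3.
⟨L_z²⟩ = ℏ²·(Σ m_l²)/(2l+1) = ℏ²·28/7 = 4ℏ².

⟨L_z²⟩ = 4 ℏ²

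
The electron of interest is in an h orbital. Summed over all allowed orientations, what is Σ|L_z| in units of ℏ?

For an h orbital, l = 5.
m_l runs from −5 to 5, i.e. {-5, -4, -3, -2, -1, 0, 1, 2, 3, 4, 5}.
Σ|m_l| = 2·5(5+1)/2 = 30.

Σ|L_z| = 30 ℏ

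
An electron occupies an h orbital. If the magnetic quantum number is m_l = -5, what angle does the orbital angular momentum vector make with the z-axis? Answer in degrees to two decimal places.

For an h orbital, l = 5.
|L| = √(l(l+1)) ℏ = √30 ℏ.
L_z = m_l ℏ = −5ℏ.
cos θ = L_z/|L| = -5/√30, so θ ≈ 155.91°.

θ ≈ 155.91°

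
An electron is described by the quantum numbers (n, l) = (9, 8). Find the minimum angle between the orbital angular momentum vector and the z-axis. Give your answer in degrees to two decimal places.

|L| = √(l(l+1)) ℏ = 6√2 ℏ.
The smallest angle corresponds to the largest L_z, i.e. m_l = l = 8, giving L_z = 8ℏ.
cos θ_min = 8/√72, so θ_min ≈ 19.47°.

θ_min ≈ 19.47°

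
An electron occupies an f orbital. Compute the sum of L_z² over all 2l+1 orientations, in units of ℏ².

The letter f corresponds to l = 3.
The allowed m_l values are -3, -2, -1, 0, 1, 2, 3.
Σ m_l² = 2·(1 + 4 + 9) = 28.

Σ(L_z)² = 28 ℏ²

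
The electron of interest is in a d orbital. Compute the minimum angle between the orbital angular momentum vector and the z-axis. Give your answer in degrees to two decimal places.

A d state has l = 2.
|L|² = l(l+1)ℏ² = 6ℏ², so |L| = √6 ℏ.
The smallest angle corresponds to the largest L_z, i.e. m_l = l = 2, giving L_z = 2ℏ.
cos θ_min = 2/√6, so θ_min ≈ 35.26°.

θ_min ≈ 35.26°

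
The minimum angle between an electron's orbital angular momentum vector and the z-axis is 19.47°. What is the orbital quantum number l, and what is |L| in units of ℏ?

l = 8, |L| = 6√2 ℏ ≈ 8.485ℏ

cos θ_min = l/√(l(l+1)) = √(l/(l+1)), so l/(l+1) = cos²(19.47°) = 0.8889.
Thus l = 0.8889/(1 − 0.8889) ≈ 8.
Then |L| = ℏ√(8·9) = 6√2 ℏ.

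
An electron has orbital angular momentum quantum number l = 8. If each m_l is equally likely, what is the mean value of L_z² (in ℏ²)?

m_l ∈ {-8, -7, -6, -5, -4, -3, -2, -1, 0, 1, 2, 3, 4, 5, 6, 7, 8}.
⟨L_z²⟩ = ℏ²·l(l+1)/3 = 24ℏ².

⟨L_z²⟩ = 24 ℏ²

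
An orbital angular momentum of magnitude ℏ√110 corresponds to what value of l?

Since |L|² = l(l+1)ℏ², l(l+1) = 110.
Solving: l = 10.

l = 10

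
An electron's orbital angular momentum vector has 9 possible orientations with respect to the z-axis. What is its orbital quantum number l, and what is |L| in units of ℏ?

9 = 2l + 1, so l = (9−1)/2 = 4.
|L| = ℏ√(l(l+1)) = ℏ√(4·5) = 2√5 ℏ.

l = 4, |L| = 2√5 ℏ ≈ 4.472ℏ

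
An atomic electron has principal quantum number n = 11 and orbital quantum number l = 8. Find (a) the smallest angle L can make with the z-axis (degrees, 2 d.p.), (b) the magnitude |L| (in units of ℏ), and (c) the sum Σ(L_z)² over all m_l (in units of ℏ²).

cos θ_min = 8/√72, so θ_min ≈ 19.47°.
|L| = ℏ√(8·9) = 6√2 ℏ ≈ 8.485ℏ.
Σ m_l² = 408, so Σ(L_z)² = 408 ℏ².

θ_min ≈ 19.47°; |L| = 6√2 ℏ ≈ 8.485ℏ; Σ(L_z)² = 408 ℏ²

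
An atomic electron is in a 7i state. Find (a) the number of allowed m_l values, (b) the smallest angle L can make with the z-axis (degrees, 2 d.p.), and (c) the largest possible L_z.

7i means n = 7, l = 6.
There are 2l+1 = 13 values of m_l.
cos θ_min = 6/√42, so θ_min ≈ 22.21°.
L_z,max = lℏ = 6ℏ.

13 values; θ_min ≈ 22.21°; L_z,max = 6ℏ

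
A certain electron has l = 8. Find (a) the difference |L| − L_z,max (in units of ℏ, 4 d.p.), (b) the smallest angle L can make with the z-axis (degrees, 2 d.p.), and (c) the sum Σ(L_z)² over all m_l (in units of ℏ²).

|L| − L_z,max = (6√2 − 8)ℏ ≈ 0.4853ℏ.
cos θ_min = 8/√72, so θ_min ≈ 19.47°.
Σ m_l² = 408, so Σ(L_z)² = 408 ℏ².

|L|−L_z,max ≈ 0.4853ℏ; θ_min ≈ 19.47°; Σ(L_z)² = 408 ℏ²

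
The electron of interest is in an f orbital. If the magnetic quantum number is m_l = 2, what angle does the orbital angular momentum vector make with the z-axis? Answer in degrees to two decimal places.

θ ≈ 54.74°

For an f orbital, l = 3.
|L|² = l(l+1)ℏ² = 12ℏ², so |L| = 2√3 ℏ.
L_z = m_l ℏ = 2ℏ.
cos θ = L_z/|L| = 2/√12, so θ ≈ 54.74°.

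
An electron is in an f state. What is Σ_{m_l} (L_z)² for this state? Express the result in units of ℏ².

Σ(L_z)² = 28 ℏ²

An f state has l = 3.
The allowed m_l values are -3, -2, -1, 0, 1, 2, 3.
Summing m² from −3 to 3: Σ m_l² = 28.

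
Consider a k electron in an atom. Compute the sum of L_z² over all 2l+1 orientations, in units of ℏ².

Σ(L_z)² = 280 ℏ²

A k state has l = 7.
m_l ∈ {-7, -6, -5, -4, -3, -2, -1, 0, 1, 2, 3, 4, 5, 6, 7}.
Σ m_l² = 2·(1 + 4 + 9 + 16 + 25 + 36 + 49) = 280.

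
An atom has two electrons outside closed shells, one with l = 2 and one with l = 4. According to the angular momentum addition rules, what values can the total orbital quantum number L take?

L = 2, 3, 4, 5, 6

The total orbital quantum number L ranges from |l₁ − l₂| to l₁ + l₂ in integer steps.
L ∈ {2, 3, 4, 5, 6}.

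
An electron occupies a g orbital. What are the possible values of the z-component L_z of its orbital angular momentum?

L_z ∈ {−4ℏ, −3ℏ, −2ℏ, −ℏ, 0, ℏ, 2ℏ, 3ℏ, 4ℏ}

The letter g corresponds to l = 4.
L_z = m_l ℏ with m_l ranging from −l to +l in integer steps.
For l = 4: m_l ∈ {-4, -3, -2, -1, 0, 1, 2, 3, 4}.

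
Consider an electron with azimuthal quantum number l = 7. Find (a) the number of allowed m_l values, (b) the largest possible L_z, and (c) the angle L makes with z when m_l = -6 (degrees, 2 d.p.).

There are 2l+1 = 15 values of m_l.
L_z,max = lℏ = 7ℏ.
For m_l = -6: cos θ = -6/√56, θ ≈ 143.30°.

15 values; L_z,max = 7ℏ; θ(m_l=-6) ≈ 143.30°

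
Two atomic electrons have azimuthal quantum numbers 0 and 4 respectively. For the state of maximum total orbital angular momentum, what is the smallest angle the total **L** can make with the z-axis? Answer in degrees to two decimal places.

L runs from |0 − 4| = 4 to 0 + 4 = 4.
So L can be 4.
The maximum is L = 4, with |L_tot| = ℏ√(4·5) = 2√5 ℏ.
The minimum angle with z is arccos(4/√20) ≈ 26.57°.

θ_min ≈ 26.57°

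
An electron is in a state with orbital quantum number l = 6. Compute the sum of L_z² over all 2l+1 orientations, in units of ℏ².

Σ(L_z)² = 182 ℏ²

m_l runs from −6 to 6, i.e. {-6, -5, -4, -3, -2, -1, 0, 1, 2, 3, 4, 5, 6}.
Σ m_l² = 2·(1 + 4 + 9 + 16 + 25 + 36) = 182.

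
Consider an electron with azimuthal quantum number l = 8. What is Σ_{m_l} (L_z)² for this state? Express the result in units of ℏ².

The allowed m_l values are -8, -7, -6, -5, -4, -3, -2, -1, 0, 1, 2, 3, 4, 5, 6, 7, 8.
Σ m_l² = 2·(1 + 4 + 9 + 16 + 25 + 36 + 49 + 64) = 408.

Σ(L_z)² = 408 ℏ²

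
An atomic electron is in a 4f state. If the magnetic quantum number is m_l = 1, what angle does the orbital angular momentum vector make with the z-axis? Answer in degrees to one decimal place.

4f means n = 4, l = 3.
|L|² = l(l+1)ℏ² = 12ℏ², so |L| = 2√3 ℏ.
L_z = m_l ℏ = 1ℏ.
cos θ = L_z/|L| = 1/√12, so θ ≈ 73.2°.

θ ≈ 73.2°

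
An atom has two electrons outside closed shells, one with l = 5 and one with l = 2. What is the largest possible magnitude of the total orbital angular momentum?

|L_tot|_max = 2√14 ℏ ≈ 7.483ℏ

L runs from |5 − 2| = 3 to 5 + 2 = 7.
L ∈ {3, 4, 5, 6, 7}.
The largest magnitude corresponds to L = 7: |L_tot| = ℏ√(7·8) = 2√14 ℏ.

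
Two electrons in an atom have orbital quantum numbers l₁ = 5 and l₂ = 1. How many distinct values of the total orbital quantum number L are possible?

3

By the triangle rule, |l₁ − l₂| ≤ L ≤ l₁ + l₂.
L ∈ {4, 5, 6}.
That is 3 values.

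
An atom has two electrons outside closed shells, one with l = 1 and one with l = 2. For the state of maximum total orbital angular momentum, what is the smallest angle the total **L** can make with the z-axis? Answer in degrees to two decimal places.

Angular momentum addition gives L = |l₁ − l₂|, …, l₁ + l₂.
Allowed values: L = 1, 2, 3.
The maximum is L = 3, with |L_tot| = ℏ√(3·4) = 2√3 ℏ.
The minimum angle with z is arccos(3/√12) ≈ 30.00°.

θ_min ≈ 30.00°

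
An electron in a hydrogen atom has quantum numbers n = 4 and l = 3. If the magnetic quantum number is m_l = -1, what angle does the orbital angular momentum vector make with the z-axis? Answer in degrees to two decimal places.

θ ≈ 106.78°

|L| = √(l(l+1)) ℏ = 2√3 ℏ.
L_z = m_l ℏ = −1ℏ.
cos θ = L_z/|L| = -1/√12, so θ ≈ 106.78°.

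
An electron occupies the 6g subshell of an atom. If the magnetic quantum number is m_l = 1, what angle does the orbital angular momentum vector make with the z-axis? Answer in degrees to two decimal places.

θ ≈ 77.08°

For 6g, l = 4.
|L|² = l(l+1)ℏ² = 20ℏ², so |L| = 2√5 ℏ.
L_z = m_l ℏ = 1ℏ.
cos θ = L_z/|L| = 1/√20, so θ ≈ 77.08°.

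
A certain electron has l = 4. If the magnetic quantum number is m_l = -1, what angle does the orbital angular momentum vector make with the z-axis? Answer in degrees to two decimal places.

|L| = √(l(l+1)) ℏ = 2√5 ℏ.
L_z = m_l ℏ = −1ℏ.
cos θ = L_z/|L| = -1/√20, so θ ≈ 102.92°.

θ ≈ 102.92°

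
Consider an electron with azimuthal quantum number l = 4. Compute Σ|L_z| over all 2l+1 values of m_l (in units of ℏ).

Σ|L_z| = 20 ℏ

m_l runs from −4 to 4, i.e. {-4, -3, -2, -1, 0, 1, 2, 3, 4}.
Σ|m_l| = l(l+1) = 20.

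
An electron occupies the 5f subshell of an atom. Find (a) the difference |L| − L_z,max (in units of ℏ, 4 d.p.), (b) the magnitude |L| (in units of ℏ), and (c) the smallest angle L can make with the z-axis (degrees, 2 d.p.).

5f means n = 5, l = 3.
|L| − L_z,max = (2√3 − 3)ℏ ≈ 0.4641ℏ.
|L| = ℏ√(3·4) = 2√3 ℏ ≈ 3.464ℏ.
cos θ_min = 3/√12, so θ_min ≈ 30.00°.

|L|−L_z,max ≈ 0.4641ℏ; |L| = 2√3 ℏ ≈ 3.464ℏ; θ_min ≈ 30.00°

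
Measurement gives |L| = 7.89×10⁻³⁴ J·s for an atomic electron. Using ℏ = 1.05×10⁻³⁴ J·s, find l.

l = 7

Dividing by ℏ: |L|/ℏ ≈ 7.514.
(|L|/ℏ)² = l(l+1) ≈ 56.46 ⇒ l = 7.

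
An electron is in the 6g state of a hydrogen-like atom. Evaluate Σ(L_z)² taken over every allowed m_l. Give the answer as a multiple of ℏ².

Σ(L_z)² = 60 ℏ²

6g means n = 6, l = 4.
The allowed m_l values are -4, -3, -2, -1, 0, 1, 2, 3, 4.
Summing m² from −4 to 4: Σ m_l² = 60.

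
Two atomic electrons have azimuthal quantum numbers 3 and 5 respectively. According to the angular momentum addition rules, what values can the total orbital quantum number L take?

L = 2, 3, 4, 5, 6, 7, 8

Angular momentum addition gives L = |l₁ − l₂|, …, l₁ + l₂.
So L can be 2, 3, 4, 5, 6, 7, 8.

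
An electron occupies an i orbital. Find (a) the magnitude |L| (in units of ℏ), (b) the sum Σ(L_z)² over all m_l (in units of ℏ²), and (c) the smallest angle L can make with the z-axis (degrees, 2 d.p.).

For an i orbital, l = 6.
|L| = ℏ√(6·7) = √42 ℏ ≈ 6.481ℏ.
Σ m_l² = 182, so Σ(L_z)² = 182 ℏ².
cos θ_min = 6/√42, so θ_min ≈ 22.21°.

|L| = √42 ℏ ≈ 6.481ℏ; Σ(L_z)² = 182 ℏ²; θ_min ≈ 22.21°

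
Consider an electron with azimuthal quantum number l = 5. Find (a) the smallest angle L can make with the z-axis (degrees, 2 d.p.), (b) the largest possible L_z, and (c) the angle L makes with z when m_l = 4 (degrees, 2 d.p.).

θ_min ≈ 24.09°; L_z,max = 5ℏ; θ(m_l=4) ≈ 43.09°

cos θ_min = 5/√30, so θ_min ≈ 24.09°.
L_z,max = lℏ = 5ℏ.
For m_l = 4: cos θ = 4/√30, θ ≈ 43.09°.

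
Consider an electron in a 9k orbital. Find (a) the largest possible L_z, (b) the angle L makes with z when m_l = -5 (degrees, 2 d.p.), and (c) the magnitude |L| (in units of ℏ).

The 9k subshell has l = 7.
L_z,max = lℏ = 7ℏ.
For m_l = -5: cos θ = -5/√56, θ ≈ 131.92°.
|L| = ℏ√(7·8) = 2√14 ℏ ≈ 7.483ℏ.

L_z,max = 7ℏ; θ(m_l=-5) ≈ 131.92°; |L| = 2√14 ℏ ≈ 7.483ℏ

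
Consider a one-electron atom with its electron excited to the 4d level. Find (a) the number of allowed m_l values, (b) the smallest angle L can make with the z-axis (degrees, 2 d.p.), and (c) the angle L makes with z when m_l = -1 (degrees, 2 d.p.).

The 4d level has l = 2.
There are 2l+1 = 5 values of m_l.
cos θ_min = 2/√6, so θ_min ≈ 35.26°.
For m_l = -1: cos θ = -1/√6, θ ≈ 114.09°.

5 values; θ_min ≈ 35.26°; θ(m_l=-1) ≈ 114.09°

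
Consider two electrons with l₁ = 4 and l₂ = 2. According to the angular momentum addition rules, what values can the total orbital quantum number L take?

L = 2, 3, 4, 5, 6

Angular momentum addition gives L = |l₁ − l₂|, …, l₁ + l₂.
Allowed values: L = 2, 3, 4, 5, 6.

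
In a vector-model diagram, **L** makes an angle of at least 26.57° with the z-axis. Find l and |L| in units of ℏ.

At minimum angle, m_l = l, so cos θ = l/√(l(l+1)); cos²θ = l/(l+1) = 0.7999.
l = cos²θ/sin²θ ≈ 4.
Then |L| = ℏ√(4·5) = 2√5 ℏ.

l = 4, |L| = 2√5 ℏ ≈ 4.472ℏ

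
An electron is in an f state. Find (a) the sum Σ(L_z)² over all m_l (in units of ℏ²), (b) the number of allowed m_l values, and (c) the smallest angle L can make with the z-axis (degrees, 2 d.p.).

Σ(L_z)² = 28 ℏ²; 7 values; θ_min ≈ 30.00°

An f state has l = 3.
Σ m_l² = 28, so Σ(L_z)² = 28 ℏ².
There are 2l+1 = 7 values of m_l.
cos θ_min = 3/√12, so θ_min ≈ 30.00°.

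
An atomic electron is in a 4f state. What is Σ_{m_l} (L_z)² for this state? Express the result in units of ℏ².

Σ(L_z)² = 28 ℏ²

The 4f subshell has l = 3.
The allowed m_l values are -3, -2, -1, 0, 1, 2, 3.
Σ m_l² = l(l+1)(2l+1)/3 = 3·4·7/3 = 28.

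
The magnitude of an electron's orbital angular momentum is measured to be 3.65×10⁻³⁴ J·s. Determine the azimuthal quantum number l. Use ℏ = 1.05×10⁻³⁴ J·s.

In units of ℏ, |L| ≈ 3.476.
Set l(l+1) = 12.08; the integer solution is l = 3.

l = 3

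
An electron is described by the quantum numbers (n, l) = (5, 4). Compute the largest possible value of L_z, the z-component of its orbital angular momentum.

L_z = m_l ℏ with m_l ∈ {−4, …, 4}; the maximum is m_l = 4.

L_z,max = 4ℏ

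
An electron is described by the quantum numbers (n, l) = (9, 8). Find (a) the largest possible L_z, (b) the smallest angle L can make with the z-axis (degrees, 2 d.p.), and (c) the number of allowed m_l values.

L_z,max = 8ℏ; θ_min ≈ 19.47°; 17 values

L_z,max = lℏ = 8ℏ.
cos θ_min = 8/√72, so θ_min ≈ 19.47°.
There are 2l+1 = 17 values of m_l.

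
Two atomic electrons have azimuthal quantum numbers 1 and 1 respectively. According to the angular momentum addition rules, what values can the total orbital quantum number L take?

L runs from |1 − 1| = 0 to 1 + 1 = 2.
L ∈ {0, 1, 2}.

L = 0, 1, 2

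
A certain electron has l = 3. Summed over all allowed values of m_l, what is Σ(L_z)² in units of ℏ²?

Σ(L_z)² = 28 ℏ²

m_l ∈ {-3, -2, -1, 0, 1, 2, 3}.
Summing m² from −3 to 3: Σ m_l² = 28.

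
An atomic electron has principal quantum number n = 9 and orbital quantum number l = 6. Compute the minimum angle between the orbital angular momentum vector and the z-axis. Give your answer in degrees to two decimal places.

θ_min ≈ 22.21°

|L| = ℏ√(l(l+1)) = √42 ℏ.
The smallest angle corresponds to the largest L_z, i.e. m_l = l = 6, giving L_z = 6ℏ.
cos θ_min = 6/√42, so θ_min ≈ 22.21°.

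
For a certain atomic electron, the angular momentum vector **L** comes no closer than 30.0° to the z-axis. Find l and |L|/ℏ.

l = 3, |L| = 2√3 ℏ ≈ 3.464ℏ

cos²θ_min = l/(l+1) = 0.7500.
Thus l = 0.7500/(1 − 0.7500) ≈ 3.
Then |L| = ℏ√(3·4) = 2√3 ℏ.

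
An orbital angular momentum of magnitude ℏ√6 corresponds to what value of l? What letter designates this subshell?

Since |L|² = l(l+1)ℏ², l(l+1) = 6.
The positive root is l = 2.

l = 2 (d orbital)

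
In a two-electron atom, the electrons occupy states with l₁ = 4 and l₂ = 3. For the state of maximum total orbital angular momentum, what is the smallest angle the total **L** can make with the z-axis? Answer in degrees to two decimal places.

θ_min ≈ 20.70°

Angular momentum addition gives L = |l₁ − l₂|, …, l₁ + l₂.
L ∈ {1, 2, 3, 4, 5, 6, 7}.
The maximum is L = 7, with |L_tot| = ℏ√(7·8) = 2√14 ℏ.
The minimum angle with z is arccos(7/√56) ≈ 20.70°.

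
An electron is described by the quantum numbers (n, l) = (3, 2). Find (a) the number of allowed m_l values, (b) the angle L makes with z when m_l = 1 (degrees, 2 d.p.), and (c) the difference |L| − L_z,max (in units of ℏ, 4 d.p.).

5 values; θ(m_l=1) ≈ 65.91°; |L|−L_z,max ≈ 0.4495ℏ

There are 2l+1 = 5 values of m_l.
For m_l = 1: cos θ = 1/√6, θ ≈ 65.91°.
|L| − L_z,max = (√6 − 2)ℏ ≈ 0.4495ℏ.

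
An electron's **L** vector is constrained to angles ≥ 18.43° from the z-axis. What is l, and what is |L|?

l = 9, |L| = 3√10 ℏ ≈ 9.487ℏ

cos²θ_min = l/(l+1) = 0.9001.
l = cos²θ/sin²θ ≈ 9.
Then |L| = ℏ√(9·10) = 3√10 ℏ.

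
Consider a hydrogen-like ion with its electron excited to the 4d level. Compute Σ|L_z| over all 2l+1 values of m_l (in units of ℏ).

Σ|L_z| = 6 ℏ

The 4d level has l = 2.
m_l runs from −2 to 2, i.e. {-2, -1, 0, 1, 2}.
Σ|m_l| = 2·2(2+1)/2 = 6.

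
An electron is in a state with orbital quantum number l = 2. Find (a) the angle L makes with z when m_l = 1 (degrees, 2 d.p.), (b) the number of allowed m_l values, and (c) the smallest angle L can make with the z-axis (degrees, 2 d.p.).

θ(m_l=1) ≈ 65.91°; 5 values; θ_min ≈ 35.26°

For m_l = 1: cos θ = 1/√6, θ ≈ 65.91°.
There are 2l+1 = 5 values of m_l.
cos θ_min = 2/√6, so θ_min ≈ 35.26°.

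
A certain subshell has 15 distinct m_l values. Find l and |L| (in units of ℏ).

l = 7, |L| = 2√14 ℏ ≈ 7.483ℏ

15 = 2l + 1, so l = (15−1)/2 = 7.
Then |L| = √(l(l+1)) ℏ = 2√14 ℏ.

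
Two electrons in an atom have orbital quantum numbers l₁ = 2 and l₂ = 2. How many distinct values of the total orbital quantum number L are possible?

5

By the triangle rule, |l₁ − l₂| ≤ L ≤ l₁ + l₂.
L ∈ {0, 1, 2, 3, 4}.
That is 5 values.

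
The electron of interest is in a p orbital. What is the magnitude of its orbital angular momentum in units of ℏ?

P corresponds to l = 1.
|L| = ℏ√(l(l+1)) = ℏ√(1·2) = √2 ℏ

|L| = √2 ℏ ≈ 1.414ℏ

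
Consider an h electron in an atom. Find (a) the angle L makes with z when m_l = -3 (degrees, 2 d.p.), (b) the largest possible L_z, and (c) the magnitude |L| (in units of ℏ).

θ(m_l=-3) ≈ 123.21°; L_z,max = 5ℏ; |L| = √30 ℏ ≈ 5.477ℏ

H corresponds to l = 5.
For m_l = -3: cos θ = -3/√30, θ ≈ 123.21°.
L_z,max = lℏ = 5ℏ.
|L| = ℏ√(5·6) = √30 ℏ ≈ 5.477ℏ.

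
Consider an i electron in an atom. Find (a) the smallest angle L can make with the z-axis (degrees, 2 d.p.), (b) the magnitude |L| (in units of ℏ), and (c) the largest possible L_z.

The letter i corresponds to l = 6.
cos θ_min = 6/√42, so θ_min ≈ 22.21°.
|L| = ℏ√(6·7) = √42 ℏ ≈ 6.481ℏ.
L_z,max = lℏ = 6ℏ.

θ_min ≈ 22.21°; |L| = √42 ℏ ≈ 6.481ℏ; L_z,max = 6ℏ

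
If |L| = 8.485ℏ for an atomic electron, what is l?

Since |L|² = l(l+1)ℏ², l(l+1) = 72.
l² + l − 72 = 0 ⇒ l = 8.

l = 8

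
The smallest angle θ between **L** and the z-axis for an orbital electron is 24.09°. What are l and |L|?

cos θ_min = l/√(l(l+1)) = √(l/(l+1)), so l/(l+1) = cos²(24.09°) = 0.8334.
Solving: l = 5.
Then |L| = ℏ√(5·6) = √30 ℏ.

l = 5, |L| = √30 ℏ ≈ 5.477ℏ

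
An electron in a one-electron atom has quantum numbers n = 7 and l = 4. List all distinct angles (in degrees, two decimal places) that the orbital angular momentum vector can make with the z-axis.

|L| = ℏ√(l(l+1)) = 2√5 ℏ.
cos θ = m_l/√20 for each m_l ∈ {-4, -3, -2, -1, 0, 1, 2, 3, 4}.

θ ∈ {26.57°, 47.87°, 63.43°, 77.08°, 90.00°, 102.92°, 116.57°, 132.13°, 153.43°}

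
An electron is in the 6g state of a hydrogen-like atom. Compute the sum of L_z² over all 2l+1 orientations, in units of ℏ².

Σ(L_z)² = 60 ℏ²

6g means n = 6, l = 4.
The allowed m_l values are -4, -3, -2, -1, 0, 1, 2, 3, 4.
Σ m_l² = l(l+1)(2l+1)/3 = 4·5·9/3 = 60.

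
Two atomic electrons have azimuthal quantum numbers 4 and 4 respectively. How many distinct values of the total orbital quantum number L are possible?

By the triangle rule, |l₁ − l₂| ≤ L ≤ l₁ + l₂.
L ∈ {0, 1, 2, 3, 4, 5, 6, 7, 8}.
That is 9 values.

9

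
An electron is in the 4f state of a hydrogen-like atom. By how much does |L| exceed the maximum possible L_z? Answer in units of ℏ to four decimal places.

For 4f, l = 3.
|L| = 2√3 ℏ ≈ 3.4641ℏ, while L_z,max = lℏ = 3ℏ.
The difference is (2√3 − 3)ℏ ≈ 0.4641ℏ.

|L| − L_z,max ≈ 0.4641ℏ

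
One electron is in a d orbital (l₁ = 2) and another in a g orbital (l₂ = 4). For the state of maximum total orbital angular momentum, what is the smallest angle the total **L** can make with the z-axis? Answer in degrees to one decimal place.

θ_min ≈ 22.2°

The total orbital quantum number L ranges from |l₁ − l₂| to l₁ + l₂ in integer steps.
So L can be 2, 3, 4, 5, 6.
The maximum is L = 6, with |L_tot| = ℏ√(6·7) = √42 ℏ.
The minimum angle with z is arccos(6/√42) ≈ 22.2°.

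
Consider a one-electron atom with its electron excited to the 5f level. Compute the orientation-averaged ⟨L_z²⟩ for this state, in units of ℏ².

The 5f level has l = 3.
m_l ∈ {-3, -2, -1, 0, 1, 2, 3}.
⟨L_z²⟩ = ℏ²·(Σ m_l²)/(2l+1) = ℏ²·28/7 = 4ℏ².

⟨L_z²⟩ = 4 ℏ²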